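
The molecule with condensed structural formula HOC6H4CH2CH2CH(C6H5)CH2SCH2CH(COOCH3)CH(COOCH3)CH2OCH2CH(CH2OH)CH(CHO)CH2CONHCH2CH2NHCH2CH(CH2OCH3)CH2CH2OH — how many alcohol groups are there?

–OH attached directly to an aromatic ring → phenol (not alcohol); the ring itself is an arene.
pendant –C6H5: benzene ring → arene.
C–S–C linkage → sulfide (thioether).
pendant –COOCH3: carbonyl C bonded to C and –OCH3 → ester.
pendant –COOCH3: carbonyl C bonded to C and –OCH3 → ester.
C–O–C with sp³ carbons on both sides and no adjacent C=O → ether.
pendant –CH2OH on an sp³ backbone C → alcohol.
pendant –CHO: carbonyl C bonded to C and H → aldehyde.
–C(=O)–N– linkage → amide (the N is not an amine).
C–N–C with sp³ carbons and no adjacent C=O → amine (secondary).
pendant –CH2OCH3: C–O–C linkage → ether.
–OH on an sp³ carbon → alcohol.
Alcohol appears at: CH(CH2OH), CH2OH → 2.

2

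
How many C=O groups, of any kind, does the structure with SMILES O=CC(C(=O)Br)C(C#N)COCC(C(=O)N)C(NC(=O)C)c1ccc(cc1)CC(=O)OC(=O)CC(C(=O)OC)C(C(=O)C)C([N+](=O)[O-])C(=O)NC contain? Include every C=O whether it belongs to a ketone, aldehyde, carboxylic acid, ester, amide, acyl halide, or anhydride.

9

OHC: aldehyde, 1 C=O (running total 1).
CH(COBr): acyl halide, 1 C=O (running total 2).
CH(CONH2): amide, 1 C=O (running total 3).
CH(NHCOCH3): amide, 1 C=O (running total 4).
CH2CO-O-COCH2: anhydride, 2 C=O (running total 6).
CH(COOCH3): ester, 1 C=O (running total 7).
CH(COCH3): ketone, 1 C=O (running total 8).
CONHCH3: amide, 1 C=O (running total 9).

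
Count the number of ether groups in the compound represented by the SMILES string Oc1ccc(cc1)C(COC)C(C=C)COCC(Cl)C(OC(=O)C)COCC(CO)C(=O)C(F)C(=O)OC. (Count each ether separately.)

3

–OH attached directly to an aromatic ring → phenol (not alcohol); the ring itself is an arene.
pendant –CH2OCH3: C–O–C linkage → ether.
pendant –CH=CH2: C=C double bond → alkene.
C–O–C with sp³ carbons on both sides and no adjacent C=O → ether.
halogen on an sp³ carbon → alkyl halide.
pendant –OC(=O)CH3: an acyloxy group → ester.
C–O–C with sp³ carbons on both sides and no adjacent C=O → ether.
pendant –CH2OH on an sp³ backbone C → alcohol.
–C(=O)– with carbon on both sides → ketone.
halogen on an sp³ carbon → alkyl halide.
–C(=O)OCH3: carbonyl C bonded to C and to –OCH3 → ester (not ketone + ether).
Ether appears at: CH(CH2OCH3), CH2OCH2, CH2OCH2 → 3.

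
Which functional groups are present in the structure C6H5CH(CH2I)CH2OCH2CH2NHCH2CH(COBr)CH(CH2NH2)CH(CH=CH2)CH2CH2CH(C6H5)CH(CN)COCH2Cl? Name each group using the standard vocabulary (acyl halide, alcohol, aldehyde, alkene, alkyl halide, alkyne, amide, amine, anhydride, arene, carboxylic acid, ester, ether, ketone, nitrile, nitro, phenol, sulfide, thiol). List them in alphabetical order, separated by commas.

acyl halide, alkene, alkyl halide, amine, arene, ether, ketone, nitrile

C6H5– phenyl ring → arene.
pendant –CH2X: halogen on sp³ carbon → alkyl halide.
C–O–C with sp³ carbons on both sides and no adjacent C=O → ether.
C–N–C with sp³ carbons and no adjacent C=O → amine (secondary).
pendant –C(=O)X: carbonyl C bonded to C and halogen → acyl halide.
pendant –CH2NH2: N on sp³ C, no adjacent C=O → amine.
pendant –CH=CH2: C=C double bond → alkene.
pendant –C6H5: benzene ring → arene.
pendant –C≡N: nitrile.
–C(=O)– with carbon on both sides → ketone.
halogen on an sp³ carbon → alkyl halide.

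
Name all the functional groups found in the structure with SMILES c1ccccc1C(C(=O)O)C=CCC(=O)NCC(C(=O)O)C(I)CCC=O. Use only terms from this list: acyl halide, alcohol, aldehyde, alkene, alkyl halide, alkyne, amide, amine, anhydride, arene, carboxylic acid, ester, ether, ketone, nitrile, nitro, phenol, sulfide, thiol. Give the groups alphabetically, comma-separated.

aldehyde, alkene, alkyl halide, amide, arene, carboxylic acid

C6H5– phenyl ring → arene.
pendant –COOH: carbonyl C bonded to C and –OH → carboxylic acid.
C=C double bond → alkene.
–C(=O)–N– linkage → amide (the N is not an amine).
pendant –COOH: carbonyl C bonded to C and –OH → carboxylic acid.
halogen on an sp³ carbon → alkyl halide.
terminal –CHO: carbonyl C bonded to H and C → aldehyde.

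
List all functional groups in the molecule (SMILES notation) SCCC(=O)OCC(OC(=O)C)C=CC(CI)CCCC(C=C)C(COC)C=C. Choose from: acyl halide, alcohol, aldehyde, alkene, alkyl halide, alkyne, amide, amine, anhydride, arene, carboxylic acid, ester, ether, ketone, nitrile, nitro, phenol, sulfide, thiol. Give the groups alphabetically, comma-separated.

Working along the chain:
  HSCH2: –SH on an sp³ carbon → thiol.
  CH2COOCH2: –C(=O)–O–C with C on the carbonyl side → ester.
  CH(OCOCH3): pendant –OC(=O)CH3: an acyloxy group → ester.
  CH=CH: C=C double bond → alkene.
  CH(CH2I): pendant –CH2X: halogen on sp³ carbon → alkyl halide.
  CH(CH=CH2): pendant –CH=CH2: C=C double bond → alkene.
  CH(CH2OCH3): pendant –CH2OCH3: C–O–C linkage → ether.
  CH=CH2: C=C double bond → alkene.

alkene, alkyl halide, ester, ether, thiol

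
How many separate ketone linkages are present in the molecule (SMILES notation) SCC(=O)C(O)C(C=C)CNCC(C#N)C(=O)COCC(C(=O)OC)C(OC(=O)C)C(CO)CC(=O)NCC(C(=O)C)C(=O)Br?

Working along the chain:
  HSCH2: –SH on an sp³ carbon → thiol.
  CO: –C(=O)– with carbon on both sides → ketone.
  CH(OH): –OH on an sp³ carbon → alcohol (secondary).
  CH(CH=CH2): pendant –CH=CH2: C=C double bond → alkene.
  CH2NHCH2: C–N–C with sp³ carbons and no adjacent C=O → amine (secondary).
  CH(CN): pendant –C≡N: nitrile.
  CO: –C(=O)– with carbon on both sides → ketone.
  CH2OCH2: C–O–C with sp³ carbons on both sides and no adjacent C=O → ether.
  CH(COOCH3): pendant –COOCH3: carbonyl C bonded to C and –OCH3 → ester.
  CH(OCOCH3): pendant –OC(=O)CH3: an acyloxy group → ester.
  CH(CH2OH): pendant –CH2OH on an sp³ backbone C → alcohol.
  CH2CONHCH2: –C(=O)–N– linkage → amide (the N is not an amine).
  CH(COCH3): pendant –COCH3: carbonyl C bonded to two carbons → ketone.
  COBr: –C(=O)Br: carbonyl C bonded to C and to a halogen → acyl halide (not alkyl halide).
Ketone appears at: CO, CO, CH(COCH3) → 3.

3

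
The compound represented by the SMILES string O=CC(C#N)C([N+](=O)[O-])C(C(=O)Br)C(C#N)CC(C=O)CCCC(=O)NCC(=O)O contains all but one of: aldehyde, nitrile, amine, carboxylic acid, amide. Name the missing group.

amine

nitrile: present (CH(CN) — pendant –C≡N: nitrile).
carboxylic acid: present (COOH — –COOH: carbonyl C bonded to –OH and C → carboxylic acid (the –OH is not a separate alcohol)).
amide: present (CH2CONHCH2 — –C(=O)–N– linkage → amide (the N is not an amine)).
aldehyde: present (OHC — terminal –CHO: carbonyl C bonded to H and C → aldehyde).
amine: absent. In CH2CONHCH2, the nitrogen is bonded directly to a carbonyl carbon, making it part of an amide, not a free amine.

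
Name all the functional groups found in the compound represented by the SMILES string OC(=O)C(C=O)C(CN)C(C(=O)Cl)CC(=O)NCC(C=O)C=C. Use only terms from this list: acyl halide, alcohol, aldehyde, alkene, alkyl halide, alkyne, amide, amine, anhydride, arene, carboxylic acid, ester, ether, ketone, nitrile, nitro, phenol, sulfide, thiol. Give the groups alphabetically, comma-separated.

Reading the structure from left to right:
  HOOC: –COOH: carbonyl C bonded to –OH and C → carboxylic acid (the –OH is not a separate alcohol).
  CH(CHO): pendant –CHO: carbonyl C bonded to C and H → aldehyde.
  CH(CH2NH2): pendant –CH2NH2: N on sp³ C, no adjacent C=O → amine.
  CH(COCl): pendant –C(=O)X: carbonyl C bonded to C and halogen → acyl halide.
  CH2CONHCH2: –C(=O)–N– linkage → amide (the N is not an amine).
  CH(CHO): pendant –CHO: carbonyl C bonded to C and H → aldehyde.
  CH=CH2: C=C double bond → alkene.

acyl halide, aldehyde, alkene, amide, amine, carboxylic acid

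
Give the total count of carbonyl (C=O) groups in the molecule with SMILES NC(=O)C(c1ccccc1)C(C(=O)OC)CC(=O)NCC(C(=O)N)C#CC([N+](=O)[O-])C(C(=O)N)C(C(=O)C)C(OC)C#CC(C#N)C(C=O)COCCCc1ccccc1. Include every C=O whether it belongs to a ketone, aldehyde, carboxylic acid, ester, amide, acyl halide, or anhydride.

7

H2NCO: amide, 1 C=O (running total 1).
CH(COOCH3): ester, 1 C=O (running total 2).
CH2CONHCH2: amide, 1 C=O (running total 3).
CH(CONH2): amide, 1 C=O (running total 4).
CH(CONH2): amide, 1 C=O (running total 5).
CH(COCH3): ketone, 1 C=O (running total 6).
CH(CHO): aldehyde, 1 C=O (running total 7).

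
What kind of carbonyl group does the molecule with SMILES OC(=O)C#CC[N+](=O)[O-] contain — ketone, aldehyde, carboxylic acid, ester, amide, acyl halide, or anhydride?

carboxylic acid

The carbonyl is in the HOOC segment: –COOH: carbonyl C bonded to –OH and C → carboxylic acid (the –OH is not a separate alcohol).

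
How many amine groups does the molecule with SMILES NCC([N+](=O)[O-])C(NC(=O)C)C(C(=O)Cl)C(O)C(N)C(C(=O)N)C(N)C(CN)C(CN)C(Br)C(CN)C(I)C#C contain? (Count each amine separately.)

6

Taking each segment in turn:
  H2NCH2: –NH2 on an sp³ carbon with no adjacent C=O → amine.
  CH(NO2): –NO2 on an sp³ carbon → nitro (the N=O is not a carbonyl).
  CH(NHCOCH3): pendant –NHC(=O)CH3: N bonded to a carbonyl → amide (not amine).
  CH(COCl): pendant –C(=O)X: carbonyl C bonded to C and halogen → acyl halide.
  CH(OH): –OH on an sp³ carbon → alcohol (secondary).
  CH(NH2): –NH2 on an sp³ carbon with no adjacent C=O → amine.
  CH(CONH2): pendant –CONH2: carbonyl C bonded to C and N → amide.
  CH(NH2): –NH2 on an sp³ carbon with no adjacent C=O → amine.
  CH(CH2NH2): pendant –CH2NH2: N on sp³ C, no adjacent C=O → amine.
  CH(CH2NH2): pendant –CH2NH2: N on sp³ C, no adjacent C=O → amine.
  CH(Br): halogen on an sp³ carbon → alkyl halide.
  CH(CH2NH2): pendant –CH2NH2: N on sp³ C, no adjacent C=O → amine.
  CH(I): halogen on an sp³ carbon → alkyl halide.
  C≡CH: C≡C triple bond → alkyne.
Amine appears at: H2NCH2, CH(NH2), CH(NH2), CH(CH2NH2), CH(CH2NH2), CH(CH2NH2) → 6.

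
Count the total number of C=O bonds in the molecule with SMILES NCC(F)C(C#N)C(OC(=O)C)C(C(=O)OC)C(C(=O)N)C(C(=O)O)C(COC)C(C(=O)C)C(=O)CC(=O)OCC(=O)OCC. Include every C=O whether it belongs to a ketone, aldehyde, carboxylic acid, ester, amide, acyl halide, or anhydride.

8

CH(OCOCH3): ester, 1 C=O (running total 1).
CH(COOCH3): ester, 1 C=O (running total 2).
CH(CONH2): amide, 1 C=O (running total 3).
CH(COOH): carboxylic acid, 1 C=O (running total 4).
CH(COCH3): ketone, 1 C=O (running total 5).
CO: ketone, 1 C=O (running total 6).
CH2COOCH2: ester, 1 C=O (running total 7).
COOCH2CH3: ester, 1 C=O (running total 8).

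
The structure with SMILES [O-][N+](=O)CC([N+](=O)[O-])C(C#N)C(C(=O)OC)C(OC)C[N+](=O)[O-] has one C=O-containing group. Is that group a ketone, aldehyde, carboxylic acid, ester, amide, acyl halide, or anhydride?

ester

The carbonyl is in the CH(COOCH3) segment: pendant –COOCH3: carbonyl C bonded to C and –OCH3 → ester.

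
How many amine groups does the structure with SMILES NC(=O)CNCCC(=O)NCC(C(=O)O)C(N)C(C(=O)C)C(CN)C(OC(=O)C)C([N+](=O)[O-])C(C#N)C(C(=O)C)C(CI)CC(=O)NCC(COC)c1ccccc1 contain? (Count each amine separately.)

–C(=O)NH2: carbonyl C bonded to C and to N → amide (the N is not a separate amine).
C–N–C with sp³ carbons and no adjacent C=O → amine (secondary).
–C(=O)–N– linkage → amide (the N is not an amine).
pendant –COOH: carbonyl C bonded to C and –OH → carboxylic acid.
–NH2 on an sp³ carbon with no adjacent C=O → amine.
pendant –COCH3: carbonyl C bonded to two carbons → ketone.
pendant –CH2NH2: N on sp³ C, no adjacent C=O → amine.
pendant –OC(=O)CH3: an acyloxy group → ester.
–NO2 on an sp³ carbon → nitro (the N=O is not a carbonyl).
pendant –C≡N: nitrile.
pendant –COCH3: carbonyl C bonded to two carbons → ketone.
pendant –CH2X: halogen on sp³ carbon → alkyl halide.
–C(=O)–N– linkage → amide (the N is not an amine).
pendant –CH2OCH3: C–O–C linkage → ether.
–C6H5 phenyl ring → arene.
Amine appears at: CH2NHCH2, CH(NH2), CH(CH2NH2) → 3.

3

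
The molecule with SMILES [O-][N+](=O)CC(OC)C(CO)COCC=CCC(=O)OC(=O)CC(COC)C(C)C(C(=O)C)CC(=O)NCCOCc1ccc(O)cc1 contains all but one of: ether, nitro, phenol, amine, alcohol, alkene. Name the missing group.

amine

alkene: present (CH=CH — C=C double bond → alkene).
ether: present (CH(OCH3) — pendant –OCH3: C–O–C with sp³ C, no adjacent C=O → ether).
nitro: present (O2NCH2 — –NO2 on carbon → nitro group).
phenol: present (C6H4OH — –OH attached directly to an aromatic ring → phenol (not alcohol); the ring itself is an arene).
alcohol: present (CH(CH2OH) — pendant –CH2OH on an sp³ backbone C → alcohol).
amine: absent. In CH2CONHCH2, the nitrogen is bonded directly to a carbonyl carbon, making it part of an amide, not a free amine.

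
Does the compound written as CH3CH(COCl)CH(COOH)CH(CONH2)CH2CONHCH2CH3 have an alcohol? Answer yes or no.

Taking each segment in turn:
  CH(COCl): pendant –C(=O)X: carbonyl C bonded to C and halogen → acyl halide.
  CH(COOH): pendant –COOH: carbonyl C bonded to C and –OH → carboxylic acid.
  CH(CONH2): pendant –CONH2: carbonyl C bonded to C and N → amide.
  CH2CONHCH2: –C(=O)–N– linkage → amide (the N is not an amine).
In CH(COOH), the –OH sits on a carbonyl carbon, making it part of a carboxylic acid, not an alcohol.
The groups actually present are: acyl halide, amide, carboxylic acid.

no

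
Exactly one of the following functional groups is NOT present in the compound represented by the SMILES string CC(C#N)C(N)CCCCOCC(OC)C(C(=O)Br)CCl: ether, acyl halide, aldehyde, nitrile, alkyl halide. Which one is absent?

aldehyde

acyl halide: present (CH(COBr) — pendant –C(=O)X: carbonyl C bonded to C and halogen → acyl halide).
ether: present (CH2OCH2 — C–O–C with sp³ carbons on both sides and no adjacent C=O → ether).
alkyl halide: present (CH2Cl — halogen on an sp³ carbon → alkyl halide).
nitrile: present (CH(CN) — pendant –C≡N: nitrile).
aldehyde: no segment matches this pattern.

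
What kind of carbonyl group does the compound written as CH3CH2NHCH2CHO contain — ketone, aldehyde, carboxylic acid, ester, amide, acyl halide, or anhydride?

aldehyde

The carbonyl is in the CHO segment: terminal –CHO: carbonyl C bonded to H and C → aldehyde.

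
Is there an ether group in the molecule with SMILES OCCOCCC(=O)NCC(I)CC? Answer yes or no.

yes

Working along the chain:
  HOCH2: HO– on an sp³ carbon → alcohol.
  CH2OCH2: C–O–C with sp³ carbons on both sides and no adjacent C=O → ether.
  CH2CONHCH2: –C(=O)–N– linkage → amide (the N is not an amine).
  CH(I): halogen on an sp³ carbon → alkyl halide.
The CH2OCH2 segment supplies the ether: C–O–C with sp³ carbons on both sides and no adjacent C=O → ether.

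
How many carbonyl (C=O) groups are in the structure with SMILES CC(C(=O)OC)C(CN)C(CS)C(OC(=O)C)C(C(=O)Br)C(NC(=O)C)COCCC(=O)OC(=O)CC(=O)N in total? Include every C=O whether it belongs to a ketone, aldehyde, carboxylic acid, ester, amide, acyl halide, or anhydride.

7

CH(COOCH3): ester, 1 C=O (running total 1).
CH(OCOCH3): ester, 1 C=O (running total 2).
CH(COBr): acyl halide, 1 C=O (running total 3).
CH(NHCOCH3): amide, 1 C=O (running total 4).
CH2CO-O-COCH2: anhydride, 2 C=O (running total 6).
CONH2: amide, 1 C=O (running total 7).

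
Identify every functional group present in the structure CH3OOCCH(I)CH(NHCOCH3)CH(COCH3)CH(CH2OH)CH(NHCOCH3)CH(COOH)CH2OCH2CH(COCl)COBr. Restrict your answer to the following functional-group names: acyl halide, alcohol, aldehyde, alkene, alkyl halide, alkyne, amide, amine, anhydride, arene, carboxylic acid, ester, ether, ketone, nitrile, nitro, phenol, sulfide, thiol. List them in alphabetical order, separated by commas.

Taking each segment in turn:
  CH3OOC: CH3O–C(=O)–: carbonyl C bonded to C and to –OCH3 → ester (not ketone + ether).
  CH(I): halogen on an sp³ carbon → alkyl halide.
  CH(NHCOCH3): pendant –NHC(=O)CH3: N bonded to a carbonyl → amide (not amine).
  CH(COCH3): pendant –COCH3: carbonyl C bonded to two carbons → ketone.
  CH(CH2OH): pendant –CH2OH on an sp³ backbone C → alcohol.
  CH(NHCOCH3): pendant –NHC(=O)CH3: N bonded to a carbonyl → amide (not amine).
  CH(COOH): pendant –COOH: carbonyl C bonded to C and –OH → carboxylic acid.
  CH2OCH2: C–O–C with sp³ carbons on both sides and no adjacent C=O → ether.
  CH(COCl): pendant –C(=O)X: carbonyl C bonded to C and halogen → acyl halide.
  COBr: –C(=O)Br: carbonyl C bonded to C and to a halogen → acyl halide (not alkyl halide).

acyl halide, alcohol, alkyl halide, amide, carboxylic acid, ester, ether, ketone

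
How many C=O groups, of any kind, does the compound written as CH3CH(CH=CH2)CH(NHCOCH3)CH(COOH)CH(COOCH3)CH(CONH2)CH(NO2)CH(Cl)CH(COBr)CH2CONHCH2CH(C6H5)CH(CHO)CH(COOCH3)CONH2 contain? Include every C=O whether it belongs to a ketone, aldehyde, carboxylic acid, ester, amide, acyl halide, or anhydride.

9

CH(NHCOCH3): amide, 1 C=O (running total 1).
CH(COOH): carboxylic acid, 1 C=O (running total 2).
CH(COOCH3): ester, 1 C=O (running total 3).
CH(CONH2): amide, 1 C=O (running total 4).
CH(COBr): acyl halide, 1 C=O (running total 5).
CH2CONHCH2: amide, 1 C=O (running total 6).
CH(CHO): aldehyde, 1 C=O (running total 7).
CH(COOCH3): ester, 1 C=O (running total 8).
CONH2: amide, 1 C=O (running total 9).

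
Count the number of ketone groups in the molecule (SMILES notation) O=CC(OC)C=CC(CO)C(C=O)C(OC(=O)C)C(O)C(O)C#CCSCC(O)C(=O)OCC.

0

terminal –CHO: carbonyl C bonded to H and C → aldehyde.
pendant –OCH3: C–O–C with sp³ C, no adjacent C=O → ether.
C=C double bond → alkene.
pendant –CH2OH on an sp³ backbone C → alcohol.
pendant –CHO: carbonyl C bonded to C and H → aldehyde.
pendant –OC(=O)CH3: an acyloxy group → ester.
–OH on an sp³ carbon → alcohol (secondary).
–OH on an sp³ carbon → alcohol (secondary).
C≡C triple bond → alkyne.
C–S–C linkage → sulfide (thioether).
–OH on an sp³ carbon → alcohol (secondary).
–C(=O)OCH2CH3: carbonyl C bonded to C and to –OEt → ester.
No segment is a ketone: OHC is aldehyde, not ketone; CH(CHO) is aldehyde, not ketone; CH(OCOCH3) is ester, not ketone. → 0.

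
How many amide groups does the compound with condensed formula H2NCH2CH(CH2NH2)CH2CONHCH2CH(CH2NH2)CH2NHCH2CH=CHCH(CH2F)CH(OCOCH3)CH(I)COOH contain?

Taking each segment in turn:
  H2NCH2: –NH2 on an sp³ carbon with no adjacent C=O → amine.
  CH(CH2NH2): pendant –CH2NH2: N on sp³ C, no adjacent C=O → amine.
  CH2CONHCH2: –C(=O)–N– linkage → amide (the N is not an amine).
  CH(CH2NH2): pendant –CH2NH2: N on sp³ C, no adjacent C=O → amine.
  CH2NHCH2: C–N–C with sp³ carbons and no adjacent C=O → amine (secondary).
  CH=CH: C=C double bond → alkene.
  CH(CH2F): pendant –CH2X: halogen on sp³ carbon → alkyl halide.
  CH(OCOCH3): pendant –OC(=O)CH3: an acyloxy group → ester.
  CH(I): halogen on an sp³ carbon → alkyl halide.
  COOH: –COOH: carbonyl C bonded to –OH and C → carboxylic acid (the –OH is not a separate alcohol).
Amide appears at: CH2CONHCH2 → 1.

1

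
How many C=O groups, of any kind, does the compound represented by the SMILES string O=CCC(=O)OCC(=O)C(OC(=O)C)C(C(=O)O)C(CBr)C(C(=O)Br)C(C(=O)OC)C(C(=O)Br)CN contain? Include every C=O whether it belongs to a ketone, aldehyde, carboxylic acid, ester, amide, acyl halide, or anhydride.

8

OHC: aldehyde, 1 C=O (running total 1).
CH2COOCH2: ester, 1 C=O (running total 2).
CO: ketone, 1 C=O (running total 3).
CH(OCOCH3): ester, 1 C=O (running total 4).
CH(COOH): carboxylic acid, 1 C=O (running total 5).
CH(COBr): acyl halide, 1 C=O (running total 6).
CH(COOCH3): ester, 1 C=O (running total 7).
CH(COBr): acyl halide, 1 C=O (running total 8).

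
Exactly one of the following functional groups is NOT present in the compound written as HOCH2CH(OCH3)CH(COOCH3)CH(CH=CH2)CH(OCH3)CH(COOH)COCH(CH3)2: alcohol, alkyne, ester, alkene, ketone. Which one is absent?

alkyne

alcohol: present (HOCH2 — HO– on an sp³ carbon → alcohol).
ketone: present (CO — –C(=O)– with carbon on both sides → ketone).
ester: present (CH(COOCH3) — pendant –COOCH3: carbonyl C bonded to C and –OCH3 → ester).
alkene: present (CH(CH=CH2) — pendant –CH=CH2: C=C double bond → alkene).
alkyne: no segment matches this pattern.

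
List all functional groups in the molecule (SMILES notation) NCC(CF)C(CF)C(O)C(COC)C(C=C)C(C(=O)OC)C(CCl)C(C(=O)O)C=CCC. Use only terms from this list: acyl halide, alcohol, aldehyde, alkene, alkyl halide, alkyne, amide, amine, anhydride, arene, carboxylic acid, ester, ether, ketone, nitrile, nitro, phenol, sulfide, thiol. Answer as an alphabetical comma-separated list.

Working along the chain:
  H2NCH2: –NH2 on an sp³ carbon with no adjacent C=O → amine.
  CH(CH2F): pendant –CH2X: halogen on sp³ carbon → alkyl halide.
  CH(CH2F): pendant –CH2X: halogen on sp³ carbon → alkyl halide.
  CH(OH): –OH on an sp³ carbon → alcohol (secondary).
  CH(CH2OCH3): pendant –CH2OCH3: C–O–C linkage → ether.
  CH(CH=CH2): pendant –CH=CH2: C=C double bond → alkene.
  CH(COOCH3): pendant –COOCH3: carbonyl C bonded to C and –OCH3 → ester.
  CH(CH2Cl): pendant –CH2X: halogen on sp³ carbon → alkyl halide.
  CH(COOH): pendant –COOH: carbonyl C bonded to C and –OH → carboxylic acid.
  CH=CH: C=C double bond → alkene.

alcohol, alkene, alkyl halide, amine, carboxylic acid, ester, ether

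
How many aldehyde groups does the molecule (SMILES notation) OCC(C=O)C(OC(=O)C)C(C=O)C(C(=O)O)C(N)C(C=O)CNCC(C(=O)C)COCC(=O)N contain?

Taking each segment in turn:
  HOCH2: HO– on an sp³ carbon → alcohol.
  CH(CHO): pendant –CHO: carbonyl C bonded to C and H → aldehyde.
  CH(OCOCH3): pendant –OC(=O)CH3: an acyloxy group → ester.
  CH(CHO): pendant –CHO: carbonyl C bonded to C and H → aldehyde.
  CH(COOH): pendant –COOH: carbonyl C bonded to C and –OH → carboxylic acid.
  CH(NH2): –NH2 on an sp³ carbon with no adjacent C=O → amine.
  CH(CHO): pendant –CHO: carbonyl C bonded to C and H → aldehyde.
  CH2NHCH2: C–N–C with sp³ carbons and no adjacent C=O → amine (secondary).
  CH(COCH3): pendant –COCH3: carbonyl C bonded to two carbons → ketone.
  CH2OCH2: C–O–C with sp³ carbons on both sides and no adjacent C=O → ether.
  CONH2: –C(=O)NH2: carbonyl C bonded to C and to N → amide (the N is not a separate amine).
Aldehyde appears at: CH(CHO), CH(CHO), CH(CHO) → 3.

3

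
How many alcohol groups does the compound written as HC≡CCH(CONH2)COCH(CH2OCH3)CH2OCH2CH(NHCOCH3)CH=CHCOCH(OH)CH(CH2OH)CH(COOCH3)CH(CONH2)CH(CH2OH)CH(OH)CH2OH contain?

5

C≡C triple bond → alkyne.
pendant –CONH2: carbonyl C bonded to C and N → amide.
–C(=O)– with carbon on both sides → ketone.
pendant –CH2OCH3: C–O–C linkage → ether.
C–O–C with sp³ carbons on both sides and no adjacent C=O → ether.
pendant –NHC(=O)CH3: N bonded to a carbonyl → amide (not amine).
C=C double bond → alkene.
–C(=O)– with carbon on both sides → ketone.
–OH on an sp³ carbon → alcohol (secondary).
pendant –CH2OH on an sp³ backbone C → alcohol.
pendant –COOCH3: carbonyl C bonded to C and –OCH3 → ester.
pendant –CONH2: carbonyl C bonded to C and N → amide.
pendant –CH2OH on an sp³ backbone C → alcohol.
–OH on an sp³ carbon → alcohol (secondary).
–OH on an sp³ carbon → alcohol.
Alcohol appears at: CH(OH), CH(CH2OH), CH(CH2OH), CH(OH), CH2OH → 5.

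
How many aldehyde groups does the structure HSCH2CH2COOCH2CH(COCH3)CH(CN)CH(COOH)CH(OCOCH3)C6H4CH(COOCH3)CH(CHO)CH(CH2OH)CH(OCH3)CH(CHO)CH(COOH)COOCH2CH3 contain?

2

Working along the chain:
  HSCH2: –SH on an sp³ carbon → thiol.
  CH2COOCH2: –C(=O)–O–C with C on the carbonyl side → ester.
  CH(COCH3): pendant –COCH3: carbonyl C bonded to two carbons → ketone.
  CH(CN): pendant –C≡N: nitrile.
  CH(COOH): pendant –COOH: carbonyl C bonded to C and –OH → carboxylic acid.
  CH(OCOCH3): pendant –OC(=O)CH3: an acyloxy group → ester.
  C6H4: para-disubstituted benzene ring → arene.
  CH(COOCH3): pendant –COOCH3: carbonyl C bonded to C and –OCH3 → ester.
  CH(CHO): pendant –CHO: carbonyl C bonded to C and H → aldehyde.
  CH(CH2OH): pendant –CH2OH on an sp³ backbone C → alcohol.
  CH(OCH3): pendant –OCH3: C–O–C with sp³ C, no adjacent C=O → ether.
  CH(CHO): pendant –CHO: carbonyl C bonded to C and H → aldehyde.
  CH(COOH): pendant –COOH: carbonyl C bonded to C and –OH → carboxylic acid.
  COOCH2CH3: –C(=O)OCH2CH3: carbonyl C bonded to C and to –OEt → ester.
Aldehyde appears at: CH(CHO), CH(CHO) → 2.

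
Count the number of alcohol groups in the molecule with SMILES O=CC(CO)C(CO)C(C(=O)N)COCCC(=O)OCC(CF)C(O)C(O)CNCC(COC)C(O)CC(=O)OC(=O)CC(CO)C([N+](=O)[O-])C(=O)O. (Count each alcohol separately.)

Taking each segment in turn:
  OHC: terminal –CHO: carbonyl C bonded to H and C → aldehyde.
  CH(CH2OH): pendant –CH2OH on an sp³ backbone C → alcohol.
  CH(CH2OH): pendant –CH2OH on an sp³ backbone C → alcohol.
  CH(CONH2): pendant –CONH2: carbonyl C bonded to C and N → amide.
  CH2OCH2: C–O–C with sp³ carbons on both sides and no adjacent C=O → ether.
  CH2COOCH2: –C(=O)–O–C with C on the carbonyl side → ester.
  CH(CH2F): pendant –CH2X: halogen on sp³ carbon → alkyl halide.
  CH(OH): –OH on an sp³ carbon → alcohol (secondary).
  CH(OH): –OH on an sp³ carbon → alcohol (secondary).
  CH2NHCH2: C–N–C with sp³ carbons and no adjacent C=O → amine (secondary).
  CH(CH2OCH3): pendant –CH2OCH3: C–O–C linkage → ether.
  CH(OH): –OH on an sp³ carbon → alcohol (secondary).
  CH2CO-O-COCH2: two acyl groups sharing one oxygen, –C(=O)–O–C(=O)– → anhydride.
  CH(CH2OH): pendant –CH2OH on an sp³ backbone C → alcohol.
  CH(NO2): –NO2 on an sp³ carbon → nitro (the N=O is not a carbonyl).
  COOH: –COOH: carbonyl C bonded to –OH and C → carboxylic acid (the –OH is not a separate alcohol).
Alcohol appears at: CH(CH2OH), CH(CH2OH), CH(OH), CH(OH), CH(OH), CH(CH2OH) → 6.

6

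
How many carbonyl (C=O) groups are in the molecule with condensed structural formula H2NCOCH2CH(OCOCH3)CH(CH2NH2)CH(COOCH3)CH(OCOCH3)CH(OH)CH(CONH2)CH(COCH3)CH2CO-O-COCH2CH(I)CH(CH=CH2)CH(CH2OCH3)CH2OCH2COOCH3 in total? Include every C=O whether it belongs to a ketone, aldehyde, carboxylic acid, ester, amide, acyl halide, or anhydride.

9

H2NCO: amide, 1 C=O (running total 1).
CH(OCOCH3): ester, 1 C=O (running total 2).
CH(COOCH3): ester, 1 C=O (running total 3).
CH(OCOCH3): ester, 1 C=O (running total 4).
CH(CONH2): amide, 1 C=O (running total 5).
CH(COCH3): ketone, 1 C=O (running total 6).
CH2CO-O-COCH2: anhydride, 2 C=O (running total 8).
COOCH3: ester, 1 C=O (running total 9).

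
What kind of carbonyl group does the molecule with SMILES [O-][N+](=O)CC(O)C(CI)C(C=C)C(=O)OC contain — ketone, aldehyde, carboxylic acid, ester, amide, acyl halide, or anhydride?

ester

The carbonyl is in the COOCH3 segment: –C(=O)OCH3: carbonyl C bonded to C and to –OCH3 → ester (not ketone + ether).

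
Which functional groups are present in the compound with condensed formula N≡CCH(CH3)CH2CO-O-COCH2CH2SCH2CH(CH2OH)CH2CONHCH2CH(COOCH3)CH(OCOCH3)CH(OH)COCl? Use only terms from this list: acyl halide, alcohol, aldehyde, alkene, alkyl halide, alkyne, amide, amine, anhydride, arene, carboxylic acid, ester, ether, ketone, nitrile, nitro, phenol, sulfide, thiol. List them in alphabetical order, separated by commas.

Working along the chain:
  N≡C: N≡C–: carbon triple-bonded to nitrogen → nitrile.
  CH2CO-O-COCH2: two acyl groups sharing one oxygen, –C(=O)–O–C(=O)– → anhydride.
  CH2SCH2: C–S–C linkage → sulfide (thioether).
  CH(CH2OH): pendant –CH2OH on an sp³ backbone C → alcohol.
  CH2CONHCH2: –C(=O)–N– linkage → amide (the N is not an amine).
  CH(COOCH3): pendant –COOCH3: carbonyl C bonded to C and –OCH3 → ester.
  CH(OCOCH3): pendant –OC(=O)CH3: an acyloxy group → ester.
  CH(OH): –OH on an sp³ carbon → alcohol (secondary).
  COCl: –C(=O)Cl: carbonyl C bonded to C and to a halogen → acyl halide (not alkyl halide).

acyl halide, alcohol, amide, anhydride, ester, nitrile, sulfide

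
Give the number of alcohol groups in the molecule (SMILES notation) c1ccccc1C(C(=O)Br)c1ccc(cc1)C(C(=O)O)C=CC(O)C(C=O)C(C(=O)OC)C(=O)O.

Taking each segment in turn:
  C6H5: C6H5– phenyl ring → arene.
  CH(COBr): pendant –C(=O)X: carbonyl C bonded to C and halogen → acyl halide.
  C6H4: para-disubstituted benzene ring → arene.
  CH(COOH): pendant –COOH: carbonyl C bonded to C and –OH → carboxylic acid.
  CH=CH: C=C double bond → alkene.
  CH(OH): –OH on an sp³ carbon → alcohol (secondary).
  CH(CHO): pendant –CHO: carbonyl C bonded to C and H → aldehyde.
  CH(COOCH3): pendant –COOCH3: carbonyl C bonded to C and –OCH3 → ester.
  COOH: –COOH: carbonyl C bonded to –OH and C → carboxylic acid (the –OH is not a separate alcohol).
Alcohol appears at: CH(OH) → 1.

1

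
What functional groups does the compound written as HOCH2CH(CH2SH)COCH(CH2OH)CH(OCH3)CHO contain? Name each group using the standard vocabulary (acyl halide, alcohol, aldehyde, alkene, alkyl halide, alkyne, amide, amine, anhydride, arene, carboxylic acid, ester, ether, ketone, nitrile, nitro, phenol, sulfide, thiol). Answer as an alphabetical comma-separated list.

Taking each segment in turn:
  HOCH2: HO– on an sp³ carbon → alcohol.
  CH(CH2SH): pendant –CH2SH → thiol.
  CO: –C(=O)– with carbon on both sides → ketone.
  CH(CH2OH): pendant –CH2OH on an sp³ backbone C → alcohol.
  CH(OCH3): pendant –OCH3: C–O–C with sp³ C, no adjacent C=O → ether.
  CHO: terminal –CHO: carbonyl C bonded to H and C → aldehyde.

alcohol, aldehyde, ether, ketone, thiol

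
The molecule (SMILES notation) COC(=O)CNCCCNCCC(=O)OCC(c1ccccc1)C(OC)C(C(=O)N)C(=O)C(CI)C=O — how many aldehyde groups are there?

Taking each segment in turn:
  CH3OOC: CH3O–C(=O)–: carbonyl C bonded to C and to –OCH3 → ester (not ketone + ether).
  CH2NHCH2: C–N–C with sp³ carbons and no adjacent C=O → amine (secondary).
  CH2NHCH2: C–N–C with sp³ carbons and no adjacent C=O → amine (secondary).
  CH2COOCH2: –C(=O)–O–C with C on the carbonyl side → ester.
  CH(C6H5): pendant –C6H5: benzene ring → arene.
  CH(OCH3): pendant –OCH3: C–O–C with sp³ C, no adjacent C=O → ether.
  CH(CONH2): pendant –CONH2: carbonyl C bonded to C and N → amide.
  CO: –C(=O)– with carbon on both sides → ketone.
  CH(CH2I): pendant –CH2X: halogen on sp³ carbon → alkyl halide.
  CHO: terminal –CHO: carbonyl C bonded to H and C → aldehyde.
Aldehyde appears at: CHO → 1.

1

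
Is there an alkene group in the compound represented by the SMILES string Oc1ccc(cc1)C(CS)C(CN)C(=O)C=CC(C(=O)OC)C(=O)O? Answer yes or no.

–OH attached directly to an aromatic ring → phenol (not alcohol); the ring itself is an arene.
pendant –CH2SH → thiol.
pendant –CH2NH2: N on sp³ C, no adjacent C=O → amine.
–C(=O)– with carbon on both sides → ketone.
C=C double bond → alkene.
pendant –COOCH3: carbonyl C bonded to C and –OCH3 → ester.
–COOH: carbonyl C bonded to –OH and C → carboxylic acid (the –OH is not a separate alcohol).
The CH=CH segment supplies the alkene: C=C double bond → alkene.

yes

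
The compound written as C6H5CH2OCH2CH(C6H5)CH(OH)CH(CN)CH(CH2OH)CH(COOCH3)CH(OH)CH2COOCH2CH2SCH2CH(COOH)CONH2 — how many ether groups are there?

Working along the chain:
  C6H5: C6H5– phenyl ring → arene.
  CH2OCH2: C–O–C with sp³ carbons on both sides and no adjacent C=O → ether.
  CH(C6H5): pendant –C6H5: benzene ring → arene.
  CH(OH): –OH on an sp³ carbon → alcohol (secondary).
  CH(CN): pendant –C≡N: nitrile.
  CH(CH2OH): pendant –CH2OH on an sp³ backbone C → alcohol.
  CH(COOCH3): pendant –COOCH3: carbonyl C bonded to C and –OCH3 → ester.
  CH(OH): –OH on an sp³ carbon → alcohol (secondary).
  CH2COOCH2: –C(=O)–O–C with C on the carbonyl side → ester.
  CH2SCH2: C–S–C linkage → sulfide (thioether).
  CH(COOH): pendant –COOH: carbonyl C bonded to C and –OH → carboxylic acid.
  CONH2: –C(=O)NH2: carbonyl C bonded to C and to N → amide (the N is not a separate amine).
Ether appears at: CH2OCH2 → 1.

1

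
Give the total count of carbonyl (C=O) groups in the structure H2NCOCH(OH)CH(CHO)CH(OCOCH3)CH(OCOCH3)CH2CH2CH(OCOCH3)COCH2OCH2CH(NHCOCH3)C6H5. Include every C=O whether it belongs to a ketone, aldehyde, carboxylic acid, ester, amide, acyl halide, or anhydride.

H2NCO: amide, 1 C=O (running total 1).
CH(CHO): aldehyde, 1 C=O (running total 2).
CH(OCOCH3): ester, 1 C=O (running total 3).
CH(OCOCH3): ester, 1 C=O (running total 4).
CH(OCOCH3): ester, 1 C=O (running total 5).
CO: ketone, 1 C=O (running total 6).
CH(NHCOCH3): amide, 1 C=O (running total 7).

7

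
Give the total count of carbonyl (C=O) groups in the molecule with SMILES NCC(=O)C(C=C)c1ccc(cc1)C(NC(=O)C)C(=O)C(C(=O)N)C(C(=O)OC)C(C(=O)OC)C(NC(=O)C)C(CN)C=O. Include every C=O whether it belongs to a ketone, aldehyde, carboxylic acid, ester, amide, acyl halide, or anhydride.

8

CO: ketone, 1 C=O (running total 1).
CH(NHCOCH3): amide, 1 C=O (running total 2).
CO: ketone, 1 C=O (running total 3).
CH(CONH2): amide, 1 C=O (running total 4).
CH(COOCH3): ester, 1 C=O (running total 5).
CH(COOCH3): ester, 1 C=O (running total 6).
CH(NHCOCH3): amide, 1 C=O (running total 7).
CHO: aldehyde, 1 C=O (running total 8).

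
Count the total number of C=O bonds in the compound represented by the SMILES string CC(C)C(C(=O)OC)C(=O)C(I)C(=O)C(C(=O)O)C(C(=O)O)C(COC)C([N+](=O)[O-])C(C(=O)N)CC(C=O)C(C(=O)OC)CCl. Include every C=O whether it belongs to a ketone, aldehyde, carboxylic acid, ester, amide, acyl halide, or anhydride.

CH(COOCH3): ester, 1 C=O (running total 1).
CO: ketone, 1 C=O (running total 2).
CO: ketone, 1 C=O (running total 3).
CH(COOH): carboxylic acid, 1 C=O (running total 4).
CH(COOH): carboxylic acid, 1 C=O (running total 5).
CH(CONH2): amide, 1 C=O (running total 6).
CH(CHO): aldehyde, 1 C=O (running total 7).
CH(COOCH3): ester, 1 C=O (running total 8).

8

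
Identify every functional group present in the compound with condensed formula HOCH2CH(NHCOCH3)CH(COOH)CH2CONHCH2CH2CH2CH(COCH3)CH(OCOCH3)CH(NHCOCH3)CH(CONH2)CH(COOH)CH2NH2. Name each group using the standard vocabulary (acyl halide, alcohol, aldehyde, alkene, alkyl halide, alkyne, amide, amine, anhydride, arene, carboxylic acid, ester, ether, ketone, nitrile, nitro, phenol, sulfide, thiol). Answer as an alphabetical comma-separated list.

HO– on an sp³ carbon → alcohol.
pendant –NHC(=O)CH3: N bonded to a carbonyl → amide (not amine).
pendant –COOH: carbonyl C bonded to C and –OH → carboxylic acid.
–C(=O)–N– linkage → amide (the N is not an amine).
pendant –COCH3: carbonyl C bonded to two carbons → ketone.
pendant –OC(=O)CH3: an acyloxy group → ester.
pendant –NHC(=O)CH3: N bonded to a carbonyl → amide (not amine).
pendant –CONH2: carbonyl C bonded to C and N → amide.
pendant –COOH: carbonyl C bonded to C and –OH → carboxylic acid.
–NH2 on an sp³ carbon with no adjacent C=O → amine.

alcohol, amide, amine, carboxylic acid, ester, ketone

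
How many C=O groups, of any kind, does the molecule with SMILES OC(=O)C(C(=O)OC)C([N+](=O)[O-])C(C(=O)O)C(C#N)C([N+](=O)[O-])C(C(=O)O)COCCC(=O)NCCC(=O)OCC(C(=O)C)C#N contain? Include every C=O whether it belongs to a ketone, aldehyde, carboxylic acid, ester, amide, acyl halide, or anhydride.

7

HOOC: carboxylic acid, 1 C=O (running total 1).
CH(COOCH3): ester, 1 C=O (running total 2).
CH(COOH): carboxylic acid, 1 C=O (running total 3).
CH(COOH): carboxylic acid, 1 C=O (running total 4).
CH2CONHCH2: amide, 1 C=O (running total 5).
CH2COOCH2: ester, 1 C=O (running total 6).
CH(COCH3): ketone, 1 C=O (running total 7).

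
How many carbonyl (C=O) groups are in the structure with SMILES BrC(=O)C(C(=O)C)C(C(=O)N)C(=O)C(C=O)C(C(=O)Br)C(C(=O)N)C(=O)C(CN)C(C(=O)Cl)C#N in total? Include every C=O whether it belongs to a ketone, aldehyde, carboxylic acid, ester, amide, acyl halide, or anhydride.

9

BrCO: acyl halide, 1 C=O (running total 1).
CH(COCH3): ketone, 1 C=O (running total 2).
CH(CONH2): amide, 1 C=O (running total 3).
CO: ketone, 1 C=O (running total 4).
CH(CHO): aldehyde, 1 C=O (running total 5).
CH(COBr): acyl halide, 1 C=O (running total 6).
CH(CONH2): amide, 1 C=O (running total 7).
CO: ketone, 1 C=O (running total 8).
CH(COCl): acyl halide, 1 C=O (running total 9).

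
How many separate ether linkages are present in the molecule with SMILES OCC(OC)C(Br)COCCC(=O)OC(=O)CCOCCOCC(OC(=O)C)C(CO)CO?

HO– on an sp³ carbon → alcohol.
pendant –OCH3: C–O–C with sp³ C, no adjacent C=O → ether.
halogen on an sp³ carbon → alkyl halide.
C–O–C with sp³ carbons on both sides and no adjacent C=O → ether.
two acyl groups sharing one oxygen, –C(=O)–O–C(=O)– → anhydride.
C–O–C with sp³ carbons on both sides and no adjacent C=O → ether.
C–O–C with sp³ carbons on both sides and no adjacent C=O → ether.
pendant –OC(=O)CH3: an acyloxy group → ester.
pendant –CH2OH on an sp³ backbone C → alcohol.
–OH on an sp³ carbon → alcohol.
Ether appears at: CH(OCH3), CH2OCH2, CH2OCH2, CH2OCH2 → 4.

4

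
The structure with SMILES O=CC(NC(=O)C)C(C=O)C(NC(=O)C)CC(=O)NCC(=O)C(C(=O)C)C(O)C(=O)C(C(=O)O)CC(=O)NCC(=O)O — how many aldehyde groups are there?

2

terminal –CHO: carbonyl C bonded to H and C → aldehyde.
pendant –NHC(=O)CH3: N bonded to a carbonyl → amide (not amine).
pendant –CHO: carbonyl C bonded to C and H → aldehyde.
pendant –NHC(=O)CH3: N bonded to a carbonyl → amide (not amine).
–C(=O)–N– linkage → amide (the N is not an amine).
–C(=O)– with carbon on both sides → ketone.
pendant –COCH3: carbonyl C bonded to two carbons → ketone.
–OH on an sp³ carbon → alcohol (secondary).
–C(=O)– with carbon on both sides → ketone.
pendant –COOH: carbonyl C bonded to C and –OH → carboxylic acid.
–C(=O)–N– linkage → amide (the N is not an amine).
–COOH: carbonyl C bonded to –OH and C → carboxylic acid (the –OH is not a separate alcohol).
Aldehyde appears at: OHC, CH(CHO) → 2.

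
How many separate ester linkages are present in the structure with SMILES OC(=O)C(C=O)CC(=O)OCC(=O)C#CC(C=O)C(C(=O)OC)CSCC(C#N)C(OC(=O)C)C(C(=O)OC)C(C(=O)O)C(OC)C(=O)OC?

5

Working along the chain:
  HOOC: –COOH: carbonyl C bonded to –OH and C → carboxylic acid (the –OH is not a separate alcohol).
  CH(CHO): pendant –CHO: carbonyl C bonded to C and H → aldehyde.
  CH2COOCH2: –C(=O)–O–C with C on the carbonyl side → ester.
  CO: –C(=O)– with carbon on both sides → ketone.
  C≡C: C≡C triple bond → alkyne.
  CH(CHO): pendant –CHO: carbonyl C bonded to C and H → aldehyde.
  CH(COOCH3): pendant –COOCH3: carbonyl C bonded to C and –OCH3 → ester.
  CH2SCH2: C–S–C linkage → sulfide (thioether).
  CH(CN): pendant –C≡N: nitrile.
  CH(OCOCH3): pendant –OC(=O)CH3: an acyloxy group → ester.
  CH(COOCH3): pendant –COOCH3: carbonyl C bonded to C and –OCH3 → ester.
  CH(COOH): pendant –COOH: carbonyl C bonded to C and –OH → carboxylic acid.
  CH(OCH3): pendant –OCH3: C–O–C with sp³ C, no adjacent C=O → ether.
  COOCH3: –C(=O)OCH3: carbonyl C bonded to C and to –OCH3 → ester (not ketone + ether).
Ester appears at: CH2COOCH2, CH(COOCH3), CH(OCOCH3), CH(COOCH3), COOCH3 → 5.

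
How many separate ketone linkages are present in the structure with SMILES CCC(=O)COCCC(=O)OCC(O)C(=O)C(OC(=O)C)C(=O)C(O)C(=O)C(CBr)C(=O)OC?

–C(=O)– with carbon on both sides → ketone.
C–O–C with sp³ carbons on both sides and no adjacent C=O → ether.
–C(=O)–O–C with C on the carbonyl side → ester.
–OH on an sp³ carbon → alcohol (secondary).
–C(=O)– with carbon on both sides → ketone.
pendant –OC(=O)CH3: an acyloxy group → ester.
–C(=O)– with carbon on both sides → ketone.
–OH on an sp³ carbon → alcohol (secondary).
–C(=O)– with carbon on both sides → ketone.
pendant –CH2X: halogen on sp³ carbon → alkyl halide.
–C(=O)OCH3: carbonyl C bonded to C and to –OCH3 → ester (not ketone + ether).
Ketone appears at: CO, CO, CO, CO → 4.

4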